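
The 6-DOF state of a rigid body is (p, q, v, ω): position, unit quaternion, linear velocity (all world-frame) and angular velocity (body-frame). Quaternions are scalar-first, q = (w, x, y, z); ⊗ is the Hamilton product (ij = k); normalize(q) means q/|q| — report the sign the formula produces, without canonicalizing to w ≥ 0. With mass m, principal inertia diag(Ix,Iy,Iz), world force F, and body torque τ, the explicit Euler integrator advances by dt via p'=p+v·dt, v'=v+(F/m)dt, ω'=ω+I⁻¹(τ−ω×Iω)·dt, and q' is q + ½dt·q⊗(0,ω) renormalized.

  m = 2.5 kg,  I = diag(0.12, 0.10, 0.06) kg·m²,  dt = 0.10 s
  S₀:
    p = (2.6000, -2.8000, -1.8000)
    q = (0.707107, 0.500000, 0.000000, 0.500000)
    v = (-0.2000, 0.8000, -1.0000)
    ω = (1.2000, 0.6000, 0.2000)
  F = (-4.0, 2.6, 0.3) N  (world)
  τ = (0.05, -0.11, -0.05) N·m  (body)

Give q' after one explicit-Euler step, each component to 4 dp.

Hamilton product q⊗(0,ω) = (-0.7000000, 0.5485284, 0.9242642, 0.4414214)
updated quaternion q' = (0.6706, 0.5262, 0.0461, 0.5209)

q' = (0.6706, 0.5262, 0.0461, 0.5209)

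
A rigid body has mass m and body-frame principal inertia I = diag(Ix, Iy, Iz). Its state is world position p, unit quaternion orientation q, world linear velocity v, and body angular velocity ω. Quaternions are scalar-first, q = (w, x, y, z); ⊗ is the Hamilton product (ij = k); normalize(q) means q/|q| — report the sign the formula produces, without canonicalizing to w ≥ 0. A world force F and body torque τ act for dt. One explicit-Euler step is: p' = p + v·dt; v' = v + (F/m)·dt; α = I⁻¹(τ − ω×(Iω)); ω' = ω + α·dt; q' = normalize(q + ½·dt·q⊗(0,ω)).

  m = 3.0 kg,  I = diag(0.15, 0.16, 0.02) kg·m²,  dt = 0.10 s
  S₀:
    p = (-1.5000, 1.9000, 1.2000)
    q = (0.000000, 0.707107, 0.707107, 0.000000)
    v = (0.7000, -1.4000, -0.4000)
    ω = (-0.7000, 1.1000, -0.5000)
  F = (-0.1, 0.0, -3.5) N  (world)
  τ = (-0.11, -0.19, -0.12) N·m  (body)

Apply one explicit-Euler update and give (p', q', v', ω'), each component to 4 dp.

p' = (-1.4300, 1.7600, 1.1600)
q' = (-0.0141, 0.6878, 0.7230, 0.0635)
v' = (0.6967, -1.4000, -0.5167)
ω' = (-0.8247, 0.9528, -1.0615)

linear accel F/m = (-0.0333, 0.0000, -1.1667)
p' = p + v·dt = (-1.4300, 1.7600, 1.1600)
new velocity v' = (0.6967, -1.4000, -0.5167)
angular accel α = (-1.2467, -1.4719, -5.6150)
new body rate ω' = (-0.8247, 0.9528, -1.0615)
q⊗(0,ω) = (-0.2828428, -0.3535535, 0.3535535, 1.2727926)
q + ½dt·q⊗(0,ω), renormalized = (-0.0141, 0.6878, 0.7230, 0.0635)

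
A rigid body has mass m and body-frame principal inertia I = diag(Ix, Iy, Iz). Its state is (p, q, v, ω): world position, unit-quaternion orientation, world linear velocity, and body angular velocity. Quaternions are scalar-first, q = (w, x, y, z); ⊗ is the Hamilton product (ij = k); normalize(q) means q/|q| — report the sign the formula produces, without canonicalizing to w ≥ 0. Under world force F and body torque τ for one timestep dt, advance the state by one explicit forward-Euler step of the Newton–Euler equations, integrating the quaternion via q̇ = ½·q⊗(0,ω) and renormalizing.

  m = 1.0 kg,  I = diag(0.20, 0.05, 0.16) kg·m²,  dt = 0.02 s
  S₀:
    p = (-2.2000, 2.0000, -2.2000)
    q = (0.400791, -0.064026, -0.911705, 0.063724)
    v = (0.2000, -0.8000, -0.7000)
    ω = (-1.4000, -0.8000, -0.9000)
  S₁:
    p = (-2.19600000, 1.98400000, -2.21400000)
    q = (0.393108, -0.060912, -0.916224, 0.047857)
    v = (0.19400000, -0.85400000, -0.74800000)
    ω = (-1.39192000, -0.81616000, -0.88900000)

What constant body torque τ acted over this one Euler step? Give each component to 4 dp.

τ = (0.1600, 0.0100, -0.0800)

ω₁ − ω₀ = (0.00808000, -0.01616000, 0.01100000)
ω₀×(Iω₀) = (0.0792, 0.0504, -0.1680)
τ = I·(Δω/dt) + ω₀×(Iω₀) = (0.1600, 0.0100, -0.0800)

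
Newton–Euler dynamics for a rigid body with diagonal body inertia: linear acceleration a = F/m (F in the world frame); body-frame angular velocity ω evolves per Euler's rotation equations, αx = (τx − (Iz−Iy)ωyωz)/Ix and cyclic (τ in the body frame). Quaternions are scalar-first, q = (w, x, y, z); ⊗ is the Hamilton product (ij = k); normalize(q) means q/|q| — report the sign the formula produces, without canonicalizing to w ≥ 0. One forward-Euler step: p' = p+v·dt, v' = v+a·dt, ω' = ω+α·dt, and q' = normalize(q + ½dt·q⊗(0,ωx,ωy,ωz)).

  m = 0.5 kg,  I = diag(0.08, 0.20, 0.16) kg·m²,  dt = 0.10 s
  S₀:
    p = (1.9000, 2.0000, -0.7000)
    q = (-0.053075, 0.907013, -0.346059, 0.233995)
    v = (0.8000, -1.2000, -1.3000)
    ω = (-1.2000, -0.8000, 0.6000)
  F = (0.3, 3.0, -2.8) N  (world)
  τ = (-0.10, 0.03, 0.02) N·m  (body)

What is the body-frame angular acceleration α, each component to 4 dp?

α = (-1.4900, -0.1380, -0.5950)

ω×(Iω) gyroscopic = (0.0192, 0.0576, 0.1152)
(τ − ω×Iω)/I = (-1.4900, -0.1380, -0.5950)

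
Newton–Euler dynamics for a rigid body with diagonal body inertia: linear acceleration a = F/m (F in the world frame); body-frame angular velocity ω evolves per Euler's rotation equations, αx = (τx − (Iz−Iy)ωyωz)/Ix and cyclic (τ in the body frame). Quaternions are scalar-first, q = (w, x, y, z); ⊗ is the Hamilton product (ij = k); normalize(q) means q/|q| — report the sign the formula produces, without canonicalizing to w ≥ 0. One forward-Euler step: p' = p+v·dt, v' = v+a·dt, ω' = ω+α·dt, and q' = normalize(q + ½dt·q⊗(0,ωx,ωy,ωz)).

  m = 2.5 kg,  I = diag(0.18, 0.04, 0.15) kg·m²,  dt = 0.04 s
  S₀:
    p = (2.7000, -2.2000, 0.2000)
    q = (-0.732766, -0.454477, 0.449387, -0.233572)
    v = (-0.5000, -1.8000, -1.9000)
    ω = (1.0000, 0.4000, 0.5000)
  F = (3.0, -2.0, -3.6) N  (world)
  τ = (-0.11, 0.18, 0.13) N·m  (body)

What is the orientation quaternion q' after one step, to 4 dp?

q' = (-0.7247, -0.4626, 0.4433, -0.2535)

q⊗(0,ω) = (0.3915082, -0.4146437, -0.2994399, -0.9975608)
q' = normalize(q + ½dt·q⊗(0,ω)) = (-0.7247, -0.4626, 0.4433, -0.2535)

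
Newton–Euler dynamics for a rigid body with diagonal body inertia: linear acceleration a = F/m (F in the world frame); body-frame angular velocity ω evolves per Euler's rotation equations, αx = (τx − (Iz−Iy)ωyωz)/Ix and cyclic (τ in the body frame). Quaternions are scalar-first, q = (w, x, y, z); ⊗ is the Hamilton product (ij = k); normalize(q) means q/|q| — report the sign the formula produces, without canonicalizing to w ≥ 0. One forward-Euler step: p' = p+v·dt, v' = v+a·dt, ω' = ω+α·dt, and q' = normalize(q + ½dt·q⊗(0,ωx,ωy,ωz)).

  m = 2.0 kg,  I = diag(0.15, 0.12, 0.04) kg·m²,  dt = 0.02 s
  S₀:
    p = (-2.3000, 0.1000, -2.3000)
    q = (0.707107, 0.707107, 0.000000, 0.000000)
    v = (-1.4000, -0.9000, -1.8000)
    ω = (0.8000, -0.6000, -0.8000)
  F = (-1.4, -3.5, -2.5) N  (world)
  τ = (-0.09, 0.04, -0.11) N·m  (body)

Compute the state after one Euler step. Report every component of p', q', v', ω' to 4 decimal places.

p' = (-2.3280, 0.0820, -2.3360)
q' = (0.7014, 0.7127, 0.0014, -0.0099)
v' = (-1.4140, -0.9350, -1.8250)
ω' = (0.7931, -0.5816, -0.8622)

angular accel α = (-0.3440, 0.9200, -3.1100)
ω + α·dt = (0.7931, -0.5816, -0.8622)
2q̇ = q⊗(0,ω) = (-0.5656856, 0.5656856, 0.1414214, -0.9899498)
q + ½dt·q⊗(0,ω), renormalized = (0.7014, 0.7127, 0.0014, -0.0099)
p + v·dt = (-2.3280, 0.0820, -2.3360)
v' = v + a·dt = (-1.4140, -0.9350, -1.8250)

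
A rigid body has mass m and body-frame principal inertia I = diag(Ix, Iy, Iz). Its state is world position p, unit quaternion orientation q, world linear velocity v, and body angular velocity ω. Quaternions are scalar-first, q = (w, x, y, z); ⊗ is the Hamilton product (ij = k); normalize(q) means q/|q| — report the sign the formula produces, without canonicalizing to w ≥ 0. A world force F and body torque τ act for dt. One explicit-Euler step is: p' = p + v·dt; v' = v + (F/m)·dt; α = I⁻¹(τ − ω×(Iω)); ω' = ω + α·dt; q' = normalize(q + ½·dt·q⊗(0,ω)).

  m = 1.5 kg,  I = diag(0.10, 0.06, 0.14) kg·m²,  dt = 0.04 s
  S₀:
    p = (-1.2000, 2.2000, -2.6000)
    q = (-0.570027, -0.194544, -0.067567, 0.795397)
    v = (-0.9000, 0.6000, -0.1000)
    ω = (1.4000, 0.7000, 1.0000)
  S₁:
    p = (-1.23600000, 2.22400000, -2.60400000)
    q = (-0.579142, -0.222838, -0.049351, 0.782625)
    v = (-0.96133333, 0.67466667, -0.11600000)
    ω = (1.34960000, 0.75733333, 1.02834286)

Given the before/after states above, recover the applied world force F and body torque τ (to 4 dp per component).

ω₁ − ω₀ = (-0.05040000, 0.05733333, 0.02834286)
τ = I·(Δω/dt) + ω₀×(Iω₀) = (-0.0700, 0.0300, 0.0600)
velocity change Δv = (-0.06133333, 0.07466667, -0.01600000)
m·(v₁−v₀)/dt = (-2.3000, 2.8000, -0.6000)

F = (-2.3000, 2.8000, -0.6000)
τ = (-0.0700, 0.0300, 0.0600)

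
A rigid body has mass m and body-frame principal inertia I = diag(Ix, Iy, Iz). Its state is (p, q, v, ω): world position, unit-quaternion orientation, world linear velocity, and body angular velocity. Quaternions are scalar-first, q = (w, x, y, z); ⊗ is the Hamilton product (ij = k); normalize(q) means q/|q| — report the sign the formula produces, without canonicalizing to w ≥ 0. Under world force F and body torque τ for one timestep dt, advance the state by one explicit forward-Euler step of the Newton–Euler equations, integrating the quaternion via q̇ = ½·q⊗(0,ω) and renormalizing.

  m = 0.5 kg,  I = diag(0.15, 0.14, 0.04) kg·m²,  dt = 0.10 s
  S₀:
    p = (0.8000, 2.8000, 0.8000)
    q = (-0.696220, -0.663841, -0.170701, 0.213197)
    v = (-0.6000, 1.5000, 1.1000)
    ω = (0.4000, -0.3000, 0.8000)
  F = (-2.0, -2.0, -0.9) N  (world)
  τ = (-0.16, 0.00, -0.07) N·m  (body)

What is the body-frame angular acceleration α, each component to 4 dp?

ω×(Iω) gyroscopic = (0.0240, 0.0352, 0.0012)
(τ − ω×Iω)/I = (-1.2267, -0.2514, -1.7800)

α = (-1.2267, -0.2514, -1.7800)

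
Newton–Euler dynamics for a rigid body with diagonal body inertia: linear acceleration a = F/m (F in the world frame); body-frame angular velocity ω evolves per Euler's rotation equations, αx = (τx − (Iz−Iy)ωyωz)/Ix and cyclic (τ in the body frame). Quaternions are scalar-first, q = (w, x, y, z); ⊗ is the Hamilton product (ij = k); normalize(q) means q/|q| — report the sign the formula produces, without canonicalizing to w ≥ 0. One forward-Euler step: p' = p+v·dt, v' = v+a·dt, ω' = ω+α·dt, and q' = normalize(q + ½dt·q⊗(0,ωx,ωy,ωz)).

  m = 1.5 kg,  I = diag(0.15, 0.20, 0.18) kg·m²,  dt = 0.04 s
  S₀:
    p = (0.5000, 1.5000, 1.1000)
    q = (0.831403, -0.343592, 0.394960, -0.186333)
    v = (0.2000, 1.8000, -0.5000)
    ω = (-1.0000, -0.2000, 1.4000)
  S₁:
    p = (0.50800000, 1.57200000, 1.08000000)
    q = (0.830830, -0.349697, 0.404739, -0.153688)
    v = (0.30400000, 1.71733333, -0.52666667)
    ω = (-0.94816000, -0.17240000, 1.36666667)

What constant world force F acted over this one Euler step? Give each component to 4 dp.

F = (3.9000, -3.1000, -1.0000)

velocity change Δv = (0.10400000, -0.08266667, -0.02666667)
applied force F = (3.9000, -3.1000, -1.0000)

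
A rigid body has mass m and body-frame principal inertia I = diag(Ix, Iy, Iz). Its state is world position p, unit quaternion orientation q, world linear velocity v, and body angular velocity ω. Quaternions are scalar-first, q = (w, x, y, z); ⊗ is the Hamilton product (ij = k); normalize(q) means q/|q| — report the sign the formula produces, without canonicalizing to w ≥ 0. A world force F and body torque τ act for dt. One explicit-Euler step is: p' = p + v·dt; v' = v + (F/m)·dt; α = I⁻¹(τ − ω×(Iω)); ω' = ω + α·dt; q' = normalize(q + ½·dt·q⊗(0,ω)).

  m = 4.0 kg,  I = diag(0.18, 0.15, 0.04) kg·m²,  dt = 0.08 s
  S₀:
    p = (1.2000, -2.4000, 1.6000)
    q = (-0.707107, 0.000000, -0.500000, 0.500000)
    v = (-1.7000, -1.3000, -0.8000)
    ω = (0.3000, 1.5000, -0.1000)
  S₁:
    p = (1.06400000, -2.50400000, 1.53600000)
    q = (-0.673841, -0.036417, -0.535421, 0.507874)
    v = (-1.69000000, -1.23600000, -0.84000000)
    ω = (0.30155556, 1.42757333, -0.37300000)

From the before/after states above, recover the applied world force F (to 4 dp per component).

F = (0.5000, 3.2000, -2.0000)

Δv = v₁−v₀ = (0.01000000, 0.06400000, -0.04000000)
m·(v₁−v₀)/dt = (0.5000, 3.2000, -2.0000)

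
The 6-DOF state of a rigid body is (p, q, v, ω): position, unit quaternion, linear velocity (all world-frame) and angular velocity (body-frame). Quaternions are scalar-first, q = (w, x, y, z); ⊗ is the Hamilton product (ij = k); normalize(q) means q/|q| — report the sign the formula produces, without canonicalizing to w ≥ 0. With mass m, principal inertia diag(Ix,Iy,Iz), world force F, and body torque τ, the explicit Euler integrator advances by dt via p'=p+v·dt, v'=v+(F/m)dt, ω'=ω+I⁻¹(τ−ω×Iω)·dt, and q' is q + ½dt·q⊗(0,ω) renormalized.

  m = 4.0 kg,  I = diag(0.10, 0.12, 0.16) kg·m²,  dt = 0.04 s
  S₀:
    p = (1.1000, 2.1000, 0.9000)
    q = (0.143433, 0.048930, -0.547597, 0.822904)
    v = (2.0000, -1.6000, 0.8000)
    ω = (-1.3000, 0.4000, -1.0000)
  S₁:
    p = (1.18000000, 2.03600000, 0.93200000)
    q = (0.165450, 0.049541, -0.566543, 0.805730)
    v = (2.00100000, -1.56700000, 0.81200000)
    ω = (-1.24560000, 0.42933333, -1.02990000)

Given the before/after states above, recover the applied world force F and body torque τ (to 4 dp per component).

F = (0.1000, 3.3000, 1.2000)
τ = (0.1200, 0.0100, -0.1300)

velocity change Δv = (0.00100000, 0.03300000, 0.01200000)
m·(v₁−v₀)/dt = (0.1000, 3.3000, 1.2000)
ω₁ − ω₀ = (0.05440000, 0.02933333, -0.02990000)
precession coupling = (-0.0160, -0.0780, -0.0104)
applied torque τ = (0.1200, 0.0100, -0.1300)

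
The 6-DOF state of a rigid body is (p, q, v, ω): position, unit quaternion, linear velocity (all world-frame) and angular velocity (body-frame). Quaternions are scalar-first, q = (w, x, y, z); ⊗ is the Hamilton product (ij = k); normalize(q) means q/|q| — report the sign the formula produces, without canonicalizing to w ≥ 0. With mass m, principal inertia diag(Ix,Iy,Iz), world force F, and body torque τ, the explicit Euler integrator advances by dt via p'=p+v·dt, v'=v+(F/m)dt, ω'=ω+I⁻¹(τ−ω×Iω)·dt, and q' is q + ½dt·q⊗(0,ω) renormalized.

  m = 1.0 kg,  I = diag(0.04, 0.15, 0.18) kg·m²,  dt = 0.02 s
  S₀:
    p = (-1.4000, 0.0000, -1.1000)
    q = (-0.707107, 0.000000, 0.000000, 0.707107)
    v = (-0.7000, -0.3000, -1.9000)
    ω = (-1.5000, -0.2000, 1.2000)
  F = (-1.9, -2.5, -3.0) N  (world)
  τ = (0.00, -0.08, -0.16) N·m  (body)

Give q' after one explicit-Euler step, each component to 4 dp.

q' = (-0.7155, 0.0120, -0.0092, 0.6985)

2q̇ = q⊗(0,ω) = (-0.8485284, 1.2020819, -0.9192391, -0.8485284)
q + ½dt·q⊗(0,ω), renormalized = (-0.7155, 0.0120, -0.0092, 0.6985)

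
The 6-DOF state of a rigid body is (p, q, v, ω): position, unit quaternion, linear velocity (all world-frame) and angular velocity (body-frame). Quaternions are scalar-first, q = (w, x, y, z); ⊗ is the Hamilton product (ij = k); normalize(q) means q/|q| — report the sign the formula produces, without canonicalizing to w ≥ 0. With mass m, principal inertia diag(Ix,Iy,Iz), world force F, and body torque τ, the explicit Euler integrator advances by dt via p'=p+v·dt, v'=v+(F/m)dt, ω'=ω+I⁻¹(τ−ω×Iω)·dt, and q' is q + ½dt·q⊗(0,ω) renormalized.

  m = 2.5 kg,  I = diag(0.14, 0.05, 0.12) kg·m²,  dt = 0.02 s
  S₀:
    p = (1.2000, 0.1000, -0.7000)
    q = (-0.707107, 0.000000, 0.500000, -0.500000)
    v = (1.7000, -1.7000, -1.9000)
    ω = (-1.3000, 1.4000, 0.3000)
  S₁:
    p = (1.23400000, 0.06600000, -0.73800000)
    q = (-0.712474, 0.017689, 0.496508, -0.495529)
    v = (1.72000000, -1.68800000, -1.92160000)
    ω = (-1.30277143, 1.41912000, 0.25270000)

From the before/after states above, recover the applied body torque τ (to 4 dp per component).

rate change Δω = (-0.00277143, 0.01912000, -0.04730000)
τ = I·(Δω/dt) + ω₀×(Iω₀) = (0.0100, 0.0400, -0.1200)

τ = (0.0100, 0.0400, -0.1200)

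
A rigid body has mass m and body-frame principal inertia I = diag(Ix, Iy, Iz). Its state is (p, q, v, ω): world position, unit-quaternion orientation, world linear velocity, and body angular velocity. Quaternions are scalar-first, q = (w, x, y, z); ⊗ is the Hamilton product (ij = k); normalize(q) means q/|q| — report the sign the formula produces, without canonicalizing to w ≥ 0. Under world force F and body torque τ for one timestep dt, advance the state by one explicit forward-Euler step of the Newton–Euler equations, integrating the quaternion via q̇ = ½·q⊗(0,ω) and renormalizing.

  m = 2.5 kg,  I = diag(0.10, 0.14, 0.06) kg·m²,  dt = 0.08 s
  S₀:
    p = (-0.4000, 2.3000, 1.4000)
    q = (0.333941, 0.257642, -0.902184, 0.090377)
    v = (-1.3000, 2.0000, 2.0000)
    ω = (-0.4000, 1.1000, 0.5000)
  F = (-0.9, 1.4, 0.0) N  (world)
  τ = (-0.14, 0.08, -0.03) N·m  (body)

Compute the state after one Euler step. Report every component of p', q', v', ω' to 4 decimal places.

α = I⁻¹(τ − ω×Iω) = (-0.9600, 0.6286, -0.2067)
ω + α·dt = (-0.4768, 1.1503, 0.4835)
Hamilton product q⊗(0,ω) = (1.0502707, -0.6840831, 0.2023633, 0.0895031)
q + ½dt·q⊗(0,ω), renormalized = (0.3755, 0.2300, -0.8929, 0.0938)
a = F/m = (-0.3600, 0.5600, 0.0000)
p' = p + v·dt = (-0.5040, 2.4600, 1.5600)
new velocity v' = (-1.3288, 2.0448, 2.0000)

p' = (-0.5040, 2.4600, 1.5600)
q' = (0.3755, 0.2300, -0.8929, 0.0938)
v' = (-1.3288, 2.0448, 2.0000)
ω' = (-0.4768, 1.1503, 0.4835)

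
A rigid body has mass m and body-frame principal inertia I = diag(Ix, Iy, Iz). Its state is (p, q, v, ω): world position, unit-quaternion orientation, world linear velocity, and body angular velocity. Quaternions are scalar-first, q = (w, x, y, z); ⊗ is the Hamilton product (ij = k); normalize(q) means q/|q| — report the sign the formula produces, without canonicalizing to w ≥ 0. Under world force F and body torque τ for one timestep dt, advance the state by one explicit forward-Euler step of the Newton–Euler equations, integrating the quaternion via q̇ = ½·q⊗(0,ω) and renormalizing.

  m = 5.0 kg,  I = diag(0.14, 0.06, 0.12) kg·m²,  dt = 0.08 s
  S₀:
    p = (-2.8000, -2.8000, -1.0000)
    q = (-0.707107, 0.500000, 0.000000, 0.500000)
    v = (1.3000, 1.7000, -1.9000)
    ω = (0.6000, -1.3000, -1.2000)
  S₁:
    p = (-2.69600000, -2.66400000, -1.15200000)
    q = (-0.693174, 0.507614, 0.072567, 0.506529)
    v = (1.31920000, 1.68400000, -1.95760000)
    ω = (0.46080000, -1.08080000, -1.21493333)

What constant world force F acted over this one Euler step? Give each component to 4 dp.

v₁ − v₀ = (0.01920000, -0.01600000, -0.05760000)
applied force F = (1.2000, -1.0000, -3.6000)

F = (1.2000, -1.0000, -3.6000)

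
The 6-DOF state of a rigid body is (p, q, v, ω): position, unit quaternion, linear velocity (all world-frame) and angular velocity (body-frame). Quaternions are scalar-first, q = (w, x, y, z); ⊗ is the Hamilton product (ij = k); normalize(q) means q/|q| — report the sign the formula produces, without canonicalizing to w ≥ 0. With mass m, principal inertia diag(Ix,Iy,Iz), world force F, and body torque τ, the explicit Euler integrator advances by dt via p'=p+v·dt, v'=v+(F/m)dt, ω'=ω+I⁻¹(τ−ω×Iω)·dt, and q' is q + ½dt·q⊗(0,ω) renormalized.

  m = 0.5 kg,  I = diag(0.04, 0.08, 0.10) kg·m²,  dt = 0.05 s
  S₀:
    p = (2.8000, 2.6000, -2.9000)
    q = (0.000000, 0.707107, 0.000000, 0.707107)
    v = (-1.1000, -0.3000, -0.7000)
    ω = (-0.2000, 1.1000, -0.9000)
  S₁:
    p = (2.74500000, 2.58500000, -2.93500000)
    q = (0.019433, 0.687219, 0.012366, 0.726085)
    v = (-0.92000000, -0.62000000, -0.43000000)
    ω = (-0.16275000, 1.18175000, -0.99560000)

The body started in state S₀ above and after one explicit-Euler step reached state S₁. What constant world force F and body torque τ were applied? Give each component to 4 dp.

F = (1.8000, -3.2000, 2.7000)
τ = (0.0100, 0.1200, -0.2000)

Δv = v₁−v₀ = (0.18000000, -0.32000000, 0.27000000)
m·(v₁−v₀)/dt = (1.8000, -3.2000, 2.7000)
rate change Δω = (0.03725000, 0.08175000, -0.09560000)
gyro term ω₀×Iω₀ = (-0.0198, -0.0108, -0.0088)
applied torque τ = (0.0100, 0.1200, -0.2000)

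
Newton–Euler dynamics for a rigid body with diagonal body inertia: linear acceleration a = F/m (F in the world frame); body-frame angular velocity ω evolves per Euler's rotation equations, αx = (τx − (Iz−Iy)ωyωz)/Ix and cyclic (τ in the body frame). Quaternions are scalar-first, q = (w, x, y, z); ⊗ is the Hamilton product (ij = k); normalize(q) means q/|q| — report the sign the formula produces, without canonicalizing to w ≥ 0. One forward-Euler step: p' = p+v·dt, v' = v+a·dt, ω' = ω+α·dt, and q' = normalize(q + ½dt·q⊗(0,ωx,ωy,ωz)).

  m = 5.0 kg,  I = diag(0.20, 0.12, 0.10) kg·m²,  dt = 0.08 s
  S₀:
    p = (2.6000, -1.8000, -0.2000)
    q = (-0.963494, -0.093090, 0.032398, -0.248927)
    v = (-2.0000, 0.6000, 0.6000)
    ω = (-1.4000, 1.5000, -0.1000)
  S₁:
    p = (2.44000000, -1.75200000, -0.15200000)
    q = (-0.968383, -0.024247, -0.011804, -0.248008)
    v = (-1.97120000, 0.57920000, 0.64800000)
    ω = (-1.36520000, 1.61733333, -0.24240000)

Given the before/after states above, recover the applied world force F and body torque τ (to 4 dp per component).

v₁ − v₀ = (0.02880000, -0.02080000, 0.04800000)
applied force F = (1.8000, -1.3000, 3.0000)
rate change Δω = (0.03480000, 0.11733333, -0.14240000)
I·α + gyro = (0.0900, 0.1900, -0.0100)

F = (1.8000, -1.3000, 3.0000)
τ = (0.0900, 0.1900, -0.0100)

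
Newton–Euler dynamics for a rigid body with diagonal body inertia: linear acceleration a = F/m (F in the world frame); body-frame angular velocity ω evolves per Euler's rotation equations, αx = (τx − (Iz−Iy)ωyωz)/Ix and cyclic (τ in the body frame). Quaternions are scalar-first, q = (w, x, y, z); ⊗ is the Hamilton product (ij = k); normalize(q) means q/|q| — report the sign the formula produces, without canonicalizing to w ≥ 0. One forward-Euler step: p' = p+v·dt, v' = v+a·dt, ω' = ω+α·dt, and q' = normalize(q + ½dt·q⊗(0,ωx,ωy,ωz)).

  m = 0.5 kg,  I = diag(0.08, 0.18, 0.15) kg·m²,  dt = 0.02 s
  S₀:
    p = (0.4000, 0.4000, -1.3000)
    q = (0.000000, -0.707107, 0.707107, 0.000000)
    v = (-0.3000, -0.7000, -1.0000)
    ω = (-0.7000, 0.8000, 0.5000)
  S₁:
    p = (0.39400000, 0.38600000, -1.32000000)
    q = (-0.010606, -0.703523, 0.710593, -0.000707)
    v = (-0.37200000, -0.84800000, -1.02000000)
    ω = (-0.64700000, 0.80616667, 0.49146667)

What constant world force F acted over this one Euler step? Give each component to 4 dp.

Δv = v₁−v₀ = (-0.07200000, -0.14800000, -0.02000000)
applied force F = (-1.8000, -3.7000, -0.5000)

F = (-1.8000, -3.7000, -0.5000)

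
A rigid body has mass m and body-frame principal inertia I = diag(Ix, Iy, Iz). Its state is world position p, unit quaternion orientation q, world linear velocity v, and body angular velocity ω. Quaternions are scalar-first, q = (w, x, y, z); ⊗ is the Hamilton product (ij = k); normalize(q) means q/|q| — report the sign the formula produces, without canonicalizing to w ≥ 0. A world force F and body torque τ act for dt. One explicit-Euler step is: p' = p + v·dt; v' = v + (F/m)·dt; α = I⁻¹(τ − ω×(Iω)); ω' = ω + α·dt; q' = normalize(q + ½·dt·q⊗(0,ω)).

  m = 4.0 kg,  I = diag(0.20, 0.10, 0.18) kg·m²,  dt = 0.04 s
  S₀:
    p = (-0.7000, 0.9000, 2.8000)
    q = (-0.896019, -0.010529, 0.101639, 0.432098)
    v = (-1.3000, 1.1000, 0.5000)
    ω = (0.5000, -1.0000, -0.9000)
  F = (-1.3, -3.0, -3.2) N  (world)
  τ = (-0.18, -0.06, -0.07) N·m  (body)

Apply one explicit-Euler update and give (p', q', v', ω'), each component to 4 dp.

p' = (-0.7520, 0.9440, 2.8200)
q' = (-0.8857, -0.0127, 0.1236, 0.4472)
v' = (-1.3130, 1.0700, 0.4680)
ω' = (0.4496, -1.0204, -0.9267)

linear accel F/m = (-0.3250, -0.7500, -0.8000)
p' = p + v·dt = (-0.7520, 0.9440, 2.8200)
v + (F/m)dt = (-1.3130, 1.0700, 0.4680)
gyro term ω×Iω = (0.0720, -0.0090, 0.0500)
(τ − ω×Iω)/I = (-1.2600, -0.5100, -0.6667)
new body rate ω' = (0.4496, -1.0204, -0.9267)
Hamilton product q⊗(0,ω) = (0.4957917, -0.1073866, 1.1025919, 0.7661266)
q + ½dt·q⊗(0,ω), renormalized = (-0.8857, -0.0127, 0.1236, 0.4472)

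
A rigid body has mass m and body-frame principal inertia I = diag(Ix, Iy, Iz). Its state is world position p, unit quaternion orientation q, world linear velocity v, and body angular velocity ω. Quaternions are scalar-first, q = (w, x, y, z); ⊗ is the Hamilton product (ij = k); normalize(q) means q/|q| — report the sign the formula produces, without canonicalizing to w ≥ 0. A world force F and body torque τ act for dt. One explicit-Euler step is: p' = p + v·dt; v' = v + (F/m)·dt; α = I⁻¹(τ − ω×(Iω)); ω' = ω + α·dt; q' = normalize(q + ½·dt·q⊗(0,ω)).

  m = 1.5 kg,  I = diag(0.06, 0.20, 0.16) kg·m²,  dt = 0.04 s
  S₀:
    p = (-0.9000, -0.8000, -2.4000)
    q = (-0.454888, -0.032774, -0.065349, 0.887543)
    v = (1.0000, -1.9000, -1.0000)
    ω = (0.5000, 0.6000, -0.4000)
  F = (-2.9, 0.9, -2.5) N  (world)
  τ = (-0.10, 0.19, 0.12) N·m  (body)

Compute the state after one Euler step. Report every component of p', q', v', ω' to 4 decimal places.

p' = (-0.8600, -0.8760, -2.4400)
q' = (-0.4466, -0.0474, -0.0622, 0.8913)
v' = (0.9227, -1.8760, -1.0667)
ω' = (0.4269, 0.6340, -0.3805)

ω×(Iω) gyroscopic = (0.0096, 0.0200, 0.0420)
angular accel α = (-1.8267, 0.8500, 0.4875)
ω + α·dt = (0.4269, 0.6340, -0.3805)
2q̇ = q⊗(0,ω) = (0.4106136, -0.7338302, 0.1577291, 0.1949653)
q' = normalize(q + ½dt·q⊗(0,ω)) = (-0.4466, -0.0474, -0.0622, 0.8913)
a = (-1.9333, 0.6000, -1.6667)
new position p' = (-0.8600, -0.8760, -2.4400)
new velocity v' = (0.9227, -1.8760, -1.0667)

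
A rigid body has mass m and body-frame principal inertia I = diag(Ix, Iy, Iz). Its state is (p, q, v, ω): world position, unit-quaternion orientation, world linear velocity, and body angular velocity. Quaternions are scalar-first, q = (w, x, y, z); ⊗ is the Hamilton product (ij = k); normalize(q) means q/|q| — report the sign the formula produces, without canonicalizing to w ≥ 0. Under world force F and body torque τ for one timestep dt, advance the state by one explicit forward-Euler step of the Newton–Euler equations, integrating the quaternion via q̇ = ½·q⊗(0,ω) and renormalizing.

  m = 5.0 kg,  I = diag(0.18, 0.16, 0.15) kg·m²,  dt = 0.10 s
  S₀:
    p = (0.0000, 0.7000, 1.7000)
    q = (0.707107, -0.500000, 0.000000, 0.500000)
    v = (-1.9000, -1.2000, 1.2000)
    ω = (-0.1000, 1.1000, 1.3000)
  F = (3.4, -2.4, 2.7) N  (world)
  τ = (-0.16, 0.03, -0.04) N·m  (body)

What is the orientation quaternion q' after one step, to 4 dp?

q' = (0.6697, -0.5291, 0.0686, 0.5166)

Hamilton product q⊗(0,ω) = (-0.7000000, -0.6207107, 1.3778177, 0.3692391)
q' = normalize(q + ½dt·q⊗(0,ω)) = (0.6697, -0.5291, 0.0686, 0.5166)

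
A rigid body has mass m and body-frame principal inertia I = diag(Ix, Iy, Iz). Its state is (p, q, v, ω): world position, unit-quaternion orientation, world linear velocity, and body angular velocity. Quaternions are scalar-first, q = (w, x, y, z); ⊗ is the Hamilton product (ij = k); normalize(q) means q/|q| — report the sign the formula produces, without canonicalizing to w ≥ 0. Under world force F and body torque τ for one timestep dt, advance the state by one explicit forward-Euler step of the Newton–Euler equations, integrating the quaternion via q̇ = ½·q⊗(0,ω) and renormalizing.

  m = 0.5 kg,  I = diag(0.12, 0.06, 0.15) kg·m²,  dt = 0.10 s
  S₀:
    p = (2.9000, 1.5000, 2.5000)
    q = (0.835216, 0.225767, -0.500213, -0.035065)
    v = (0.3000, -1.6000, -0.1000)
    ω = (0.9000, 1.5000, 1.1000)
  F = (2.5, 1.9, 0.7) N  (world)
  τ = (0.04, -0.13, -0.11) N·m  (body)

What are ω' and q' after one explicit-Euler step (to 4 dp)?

ω' = (0.8096, 1.3328, 1.0807)
q' = (0.8599, 0.2372, -0.4492, 0.0500)

precession coupling ω×(Iω) = (0.1485, -0.0297, -0.0810)
angular accel α = (-0.9042, -1.6717, -0.1933)
ω' = ω + α·dt = (0.8096, 1.3328, 1.0807)
q⊗(0,ω) = (0.5857007, 0.2540576, 0.9729218, 1.7075798)
q' = normalize(q + ½dt·q⊗(0,ω)) = (0.8599, 0.2372, -0.4492, 0.0500)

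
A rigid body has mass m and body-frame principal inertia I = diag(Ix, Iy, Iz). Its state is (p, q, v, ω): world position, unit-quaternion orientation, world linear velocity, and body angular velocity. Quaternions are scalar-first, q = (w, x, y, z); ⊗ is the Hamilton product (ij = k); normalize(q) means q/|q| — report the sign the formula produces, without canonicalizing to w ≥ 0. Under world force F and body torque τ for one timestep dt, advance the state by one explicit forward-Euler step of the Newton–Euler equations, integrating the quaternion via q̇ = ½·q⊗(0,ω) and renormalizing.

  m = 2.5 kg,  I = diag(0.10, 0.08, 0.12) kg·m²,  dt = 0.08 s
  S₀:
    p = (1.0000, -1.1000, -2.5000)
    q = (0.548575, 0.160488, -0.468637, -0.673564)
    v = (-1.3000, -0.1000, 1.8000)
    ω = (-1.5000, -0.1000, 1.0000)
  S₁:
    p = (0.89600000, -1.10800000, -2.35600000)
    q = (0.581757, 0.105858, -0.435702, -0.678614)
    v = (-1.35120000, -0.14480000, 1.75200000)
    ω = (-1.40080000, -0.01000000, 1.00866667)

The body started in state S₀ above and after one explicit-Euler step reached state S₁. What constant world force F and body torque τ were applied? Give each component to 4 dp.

F = (-1.6000, -1.4000, -1.5000)
τ = (0.1200, 0.1200, 0.0100)

Δv = v₁−v₀ = (-0.05120000, -0.04480000, -0.04800000)
m·(v₁−v₀)/dt = (-1.6000, -1.4000, -1.5000)
Δω = ω₁−ω₀ = (0.09920000, 0.09000000, 0.00866667)
precession coupling = (-0.0040, 0.0300, -0.0030)
applied torque τ = (0.1200, 0.1200, 0.0100)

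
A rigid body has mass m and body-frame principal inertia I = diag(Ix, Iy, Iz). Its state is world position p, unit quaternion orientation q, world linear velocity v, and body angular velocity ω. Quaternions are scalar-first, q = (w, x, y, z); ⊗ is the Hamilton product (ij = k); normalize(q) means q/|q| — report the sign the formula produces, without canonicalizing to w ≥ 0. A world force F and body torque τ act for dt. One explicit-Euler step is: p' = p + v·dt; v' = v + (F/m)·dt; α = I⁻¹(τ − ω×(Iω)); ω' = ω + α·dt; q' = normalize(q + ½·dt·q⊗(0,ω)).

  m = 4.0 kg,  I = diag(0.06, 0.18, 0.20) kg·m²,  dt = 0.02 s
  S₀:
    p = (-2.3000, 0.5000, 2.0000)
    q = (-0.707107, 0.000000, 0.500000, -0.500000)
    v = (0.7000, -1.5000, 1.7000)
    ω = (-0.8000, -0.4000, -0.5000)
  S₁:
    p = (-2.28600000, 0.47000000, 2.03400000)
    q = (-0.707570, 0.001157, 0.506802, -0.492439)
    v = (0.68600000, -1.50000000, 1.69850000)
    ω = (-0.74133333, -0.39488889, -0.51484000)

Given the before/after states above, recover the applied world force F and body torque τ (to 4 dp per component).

rate change Δω = (0.05866667, 0.00511111, -0.01484000)
precession coupling = (0.0040, -0.0560, 0.0384)
τ = I·(Δω/dt) + ω₀×(Iω₀) = (0.1800, -0.0100, -0.1100)
Δv = v₁−v₀ = (-0.01400000, 0.00000000, -0.00150000)
F = m·Δv/dt = (-2.8000, 0.0000, -0.3000)

F = (-2.8000, 0.0000, -0.3000)
τ = (0.1800, -0.0100, -0.1100)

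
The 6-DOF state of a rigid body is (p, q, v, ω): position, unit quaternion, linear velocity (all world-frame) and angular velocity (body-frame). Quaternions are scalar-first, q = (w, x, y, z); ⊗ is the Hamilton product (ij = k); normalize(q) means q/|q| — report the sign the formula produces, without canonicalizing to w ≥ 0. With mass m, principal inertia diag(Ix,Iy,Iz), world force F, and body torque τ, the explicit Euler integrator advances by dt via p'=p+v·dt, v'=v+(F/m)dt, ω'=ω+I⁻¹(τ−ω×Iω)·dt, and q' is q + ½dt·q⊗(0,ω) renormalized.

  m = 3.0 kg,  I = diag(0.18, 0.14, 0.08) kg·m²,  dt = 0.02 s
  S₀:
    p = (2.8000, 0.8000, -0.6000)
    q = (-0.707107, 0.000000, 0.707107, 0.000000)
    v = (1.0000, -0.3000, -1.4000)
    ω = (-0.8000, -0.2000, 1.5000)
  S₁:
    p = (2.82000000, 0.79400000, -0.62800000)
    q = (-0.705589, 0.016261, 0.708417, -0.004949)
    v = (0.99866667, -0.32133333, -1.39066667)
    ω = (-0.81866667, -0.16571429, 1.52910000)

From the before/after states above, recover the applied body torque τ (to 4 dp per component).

τ = (-0.1500, 0.1200, 0.1100)

ω₁ − ω₀ = (-0.01866667, 0.03428571, 0.02910000)
I·α + gyro = (-0.1500, 0.1200, 0.1100)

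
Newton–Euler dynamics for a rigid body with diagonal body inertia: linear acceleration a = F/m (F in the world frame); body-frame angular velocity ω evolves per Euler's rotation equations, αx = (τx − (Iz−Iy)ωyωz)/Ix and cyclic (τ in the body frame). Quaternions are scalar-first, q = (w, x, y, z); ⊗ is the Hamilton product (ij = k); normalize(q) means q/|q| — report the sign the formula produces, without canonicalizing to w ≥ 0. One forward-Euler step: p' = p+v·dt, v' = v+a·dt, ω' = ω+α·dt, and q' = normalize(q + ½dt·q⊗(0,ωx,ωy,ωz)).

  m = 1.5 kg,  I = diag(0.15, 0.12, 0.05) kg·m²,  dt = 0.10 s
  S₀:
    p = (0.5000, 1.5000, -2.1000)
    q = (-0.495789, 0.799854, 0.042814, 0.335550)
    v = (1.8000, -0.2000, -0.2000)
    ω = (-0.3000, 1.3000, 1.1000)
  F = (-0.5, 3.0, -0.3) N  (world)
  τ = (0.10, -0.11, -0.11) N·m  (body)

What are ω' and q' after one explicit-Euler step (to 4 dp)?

angular accel α = (1.3340, -0.6417, -2.4340)
ω + α·dt = (-0.1666, 1.2358, 0.8566)
2q̇ = q⊗(0,ω) = (-0.1848070, -0.2403829, -1.6250301, 0.5072865)
q + ½dt·q⊗(0,ω), renormalized = (-0.5032, 0.7849, -0.0383, 0.3596)

ω' = (-0.1666, 1.2358, 0.8566)
q' = (-0.5032, 0.7849, -0.0383, 0.3596)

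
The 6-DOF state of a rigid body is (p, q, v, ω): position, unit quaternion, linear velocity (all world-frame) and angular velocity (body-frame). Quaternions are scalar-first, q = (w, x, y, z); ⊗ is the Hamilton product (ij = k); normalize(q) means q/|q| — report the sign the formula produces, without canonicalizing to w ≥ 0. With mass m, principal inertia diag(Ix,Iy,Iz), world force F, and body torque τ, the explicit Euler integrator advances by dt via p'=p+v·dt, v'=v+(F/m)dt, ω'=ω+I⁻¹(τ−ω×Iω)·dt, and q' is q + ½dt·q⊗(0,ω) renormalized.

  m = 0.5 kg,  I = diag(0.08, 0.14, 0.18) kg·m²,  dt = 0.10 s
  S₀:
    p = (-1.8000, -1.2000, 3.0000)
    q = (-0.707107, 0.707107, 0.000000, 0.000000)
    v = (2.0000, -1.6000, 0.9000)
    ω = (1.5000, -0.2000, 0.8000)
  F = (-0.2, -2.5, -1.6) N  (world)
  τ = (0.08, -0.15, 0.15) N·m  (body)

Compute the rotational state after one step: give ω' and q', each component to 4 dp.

ω' = (1.6080, -0.2214, 0.8933)
q' = (-0.7574, 0.6517, -0.0211, -0.0352)

ω×(Iω) gyroscopic = (-0.0064, -0.1200, -0.0180)
α = I⁻¹(τ − ω×Iω) = (1.0800, -0.2143, 0.9333)
ω + α·dt = (1.6080, -0.2214, 0.8933)
Hamilton product q⊗(0,ω) = (-1.0606605, -1.0606605, -0.4242642, -0.7071070)
q + ½dt·q⊗(0,ω), renormalized = (-0.7574, 0.6517, -0.0211, -0.0352)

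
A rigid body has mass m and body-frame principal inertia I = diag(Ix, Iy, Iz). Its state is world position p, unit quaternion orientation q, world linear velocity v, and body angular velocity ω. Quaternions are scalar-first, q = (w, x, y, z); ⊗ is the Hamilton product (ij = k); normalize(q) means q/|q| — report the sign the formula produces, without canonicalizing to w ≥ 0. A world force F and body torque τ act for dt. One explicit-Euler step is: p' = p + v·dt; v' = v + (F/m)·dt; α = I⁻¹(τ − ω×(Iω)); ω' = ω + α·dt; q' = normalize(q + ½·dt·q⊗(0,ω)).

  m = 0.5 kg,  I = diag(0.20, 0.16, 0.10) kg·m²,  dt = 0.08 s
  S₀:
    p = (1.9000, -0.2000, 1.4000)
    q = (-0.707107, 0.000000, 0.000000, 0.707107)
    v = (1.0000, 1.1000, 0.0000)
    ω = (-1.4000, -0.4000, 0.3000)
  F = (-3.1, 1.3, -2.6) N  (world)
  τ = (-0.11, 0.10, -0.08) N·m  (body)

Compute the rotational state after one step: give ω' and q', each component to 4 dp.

ω' = (-1.4469, -0.3290, 0.2539)
q' = (-0.7143, 0.0508, -0.0282, 0.6974)

precession coupling ω×(Iω) = (0.0072, -0.0420, -0.0224)
(τ − ω×Iω)/I = (-0.5860, 0.8875, -0.5760)
ω + α·dt = (-1.4469, -0.3290, 0.2539)
2q̇ = q⊗(0,ω) = (-0.2121321, 1.2727926, -0.7071070, -0.2121321)
updated quaternion q' = (-0.7143, 0.0508, -0.0282, 0.6974)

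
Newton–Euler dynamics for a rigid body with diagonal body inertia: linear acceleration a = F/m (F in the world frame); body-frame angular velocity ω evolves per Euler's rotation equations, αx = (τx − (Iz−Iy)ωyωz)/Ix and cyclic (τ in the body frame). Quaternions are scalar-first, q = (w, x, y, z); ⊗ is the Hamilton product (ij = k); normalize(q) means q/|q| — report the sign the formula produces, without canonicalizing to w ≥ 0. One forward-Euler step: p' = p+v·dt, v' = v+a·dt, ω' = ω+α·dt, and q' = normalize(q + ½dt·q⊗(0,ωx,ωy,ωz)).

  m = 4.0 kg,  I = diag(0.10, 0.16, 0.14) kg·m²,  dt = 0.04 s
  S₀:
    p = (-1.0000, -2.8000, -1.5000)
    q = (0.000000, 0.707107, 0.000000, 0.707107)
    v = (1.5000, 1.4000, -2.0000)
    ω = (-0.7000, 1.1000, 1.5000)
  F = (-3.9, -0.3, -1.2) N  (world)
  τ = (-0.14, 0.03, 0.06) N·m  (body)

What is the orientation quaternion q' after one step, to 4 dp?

q⊗(0,ω) = (-0.5656856, -0.7778177, -1.5556354, 0.7778177)
q + ½dt·q⊗(0,ω), renormalized = (-0.0113, 0.6910, -0.0311, 0.7221)

q' = (-0.0113, 0.6910, -0.0311, 0.7221)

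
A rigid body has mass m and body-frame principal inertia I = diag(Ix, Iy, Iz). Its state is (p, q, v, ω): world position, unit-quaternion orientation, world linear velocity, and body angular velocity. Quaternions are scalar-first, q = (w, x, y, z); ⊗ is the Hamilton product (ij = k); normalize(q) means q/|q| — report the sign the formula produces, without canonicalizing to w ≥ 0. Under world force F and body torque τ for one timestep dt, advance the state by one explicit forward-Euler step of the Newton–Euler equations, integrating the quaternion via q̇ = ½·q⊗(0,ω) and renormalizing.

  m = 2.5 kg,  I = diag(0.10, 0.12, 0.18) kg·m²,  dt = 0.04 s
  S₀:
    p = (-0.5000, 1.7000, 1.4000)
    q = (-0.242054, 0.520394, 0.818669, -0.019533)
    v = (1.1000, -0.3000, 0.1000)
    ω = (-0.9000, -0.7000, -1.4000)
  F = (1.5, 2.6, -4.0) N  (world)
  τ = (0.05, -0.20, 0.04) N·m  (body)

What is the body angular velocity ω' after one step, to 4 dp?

gyro term ω×Iω = (0.0588, -0.1008, 0.0126)
α = I⁻¹(τ − ω×Iω) = (-0.0880, -0.8267, 0.1522)
ω + α·dt = (-0.9035, -0.7331, -1.3939)

ω' = (-0.9035, -0.7331, -1.3939)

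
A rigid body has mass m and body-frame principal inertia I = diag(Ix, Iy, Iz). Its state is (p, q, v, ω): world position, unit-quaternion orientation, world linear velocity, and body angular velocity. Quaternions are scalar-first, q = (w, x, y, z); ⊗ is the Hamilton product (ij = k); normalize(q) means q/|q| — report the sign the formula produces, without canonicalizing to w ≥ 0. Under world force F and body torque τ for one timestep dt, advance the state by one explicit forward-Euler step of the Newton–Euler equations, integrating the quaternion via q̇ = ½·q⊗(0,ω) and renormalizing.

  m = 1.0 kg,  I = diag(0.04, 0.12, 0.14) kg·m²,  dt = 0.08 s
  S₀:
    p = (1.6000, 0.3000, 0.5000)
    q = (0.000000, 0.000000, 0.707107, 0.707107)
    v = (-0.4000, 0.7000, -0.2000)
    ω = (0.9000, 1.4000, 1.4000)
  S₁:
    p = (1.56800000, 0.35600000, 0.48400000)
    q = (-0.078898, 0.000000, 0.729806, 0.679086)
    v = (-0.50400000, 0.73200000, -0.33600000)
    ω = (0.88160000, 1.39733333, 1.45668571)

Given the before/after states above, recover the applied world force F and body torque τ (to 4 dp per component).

rate change Δω = (-0.01840000, -0.00266667, 0.05668571)
applied torque τ = (0.0300, -0.1300, 0.2000)
Δv = v₁−v₀ = (-0.10400000, 0.03200000, -0.13600000)
applied force F = (-1.3000, 0.4000, -1.7000)

F = (-1.3000, 0.4000, -1.7000)
τ = (0.0300, -0.1300, 0.2000)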